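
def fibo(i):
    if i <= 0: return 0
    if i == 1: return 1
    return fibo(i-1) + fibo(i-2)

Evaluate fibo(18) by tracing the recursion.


Computing fibo(18) bottom-up:
fibo(0) = 0
fibo(1) = 1
fibo(2) = fibo(1) + fibo(0) = 1 + 0 = 1
fibo(3) = fibo(2) + fibo(1) = 1 + 1 = 2
fibo(4) = fibo(3) + fibo(2) = 2 + 1 = 3
fibo(5) = fibo(4) + fibo(3) = 3 + 2 = 5
fibo(6) = fibo(5) + fibo(4) = 5 + 3 = 8
fibo(7) = fibo(6) + fibo(5) = 8 + 5 = 13
fibo(8) = fibo(7) + fibo(6) = 13 + 8 = 21
fibo(9) = fibo(8) + fibo(7) = 21 + 13 = 34
fibo(10) = fibo(9) + fibo(8) = 34 + 21 = 55
fibo(11) = fibo(10) + fibo(9) = 55 + 34 = 89
fibo(12) = fibo(11) + fibo(10) = 89 + 55 = 144
fibo(13) = fibo(12) + fibo(11) = 144 + 89 = 233
fibo(14) = fibo(13) + fibo(12) = 233 + 144 = 377
fibo(15) = fibo(14) + fibo(13) = 377 + 233 = 610
fibo(16) = fibo(15) + fibo(14) = 610 + 377 = 987
fibo(17) = fibo(16) + fibo(15) = 987 + 610 = 1597
fibo(18) = fibo(17) + fibo(16) = 1597 + 987 = 2584

2584


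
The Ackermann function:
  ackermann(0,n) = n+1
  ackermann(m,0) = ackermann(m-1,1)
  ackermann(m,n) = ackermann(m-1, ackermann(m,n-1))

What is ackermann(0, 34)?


ackermann(0, 34) = 35
Result: ackermann(0, 34) = 35

35


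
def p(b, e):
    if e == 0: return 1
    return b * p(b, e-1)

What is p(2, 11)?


p(2, 11)
= 2 * p(2, 10)
= 2 * 2 * p(2, 9)
= 2 * 2 * 2 * p(2, 8)
= 2 * 2 * 2 * 2 * p(2, 7)
= 2 * 2 * 2 * 2 * 2 * p(2, 6)
= 2 * 2 * 2 * 2 * 2 * 2 * p(2, 5)
= 2 * 2 * 2 * 2 * 2 * 2 * 2 * p(2, 4)
= 2 * 2 * 2 * 2 * 2 * 2 * 2 * 2 * p(2, 3)
= 2 * 2 * 2 * 2 * 2 * 2 * 2 * 2 * 2 * p(2, 2)
= 2 * 2 * 2 * 2 * 2 * 2 * 2 * 2 * 2 * 2 * p(2, 1)
= 2 * 2 * 2 * 2 * 2 * 2 * 2 * 2 * 2 * 2 * 2 * p(2, 0)
= 2 * 2 * 2 * 2 * 2 * 2 * 2 * 2 * 2 * 2 * 2 * 1
= 2048

2048


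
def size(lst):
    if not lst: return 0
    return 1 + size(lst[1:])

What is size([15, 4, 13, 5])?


size([15, 4, 13, 5]) = 1 + size([4, 13, 5])
size([4, 13, 5]) = 1 + size([13, 5])
size([13, 5]) = 1 + size([5])
size([5]) = 1 + size([])
size([]) = 0  (base case)
Unwinding: 1 + 1 + 1 + 1 + 0 = 4

4


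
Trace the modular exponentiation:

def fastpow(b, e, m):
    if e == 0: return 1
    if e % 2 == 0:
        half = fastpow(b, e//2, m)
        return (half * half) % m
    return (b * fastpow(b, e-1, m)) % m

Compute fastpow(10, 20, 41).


fastpow(10, 20, 41): e is even, compute fastpow(10, 10, 41)
  fastpow(10, 10, 41): e is even, compute fastpow(10, 5, 41)
    fastpow(10, 5, 41): e is odd, compute fastpow(10, 4, 41)
      fastpow(10, 4, 41): e is even, compute fastpow(10, 2, 41)
        fastpow(10, 2, 41): e is even, compute fastpow(10, 1, 41)
          fastpow(10, 1, 41): e is odd, compute fastpow(10, 0, 41)
          fastpow(10, 0, 41) = 1
          (10 * 1) % 41 = 10
        half=10, (10*10) % 41 = 18
      half=18, (18*18) % 41 = 37
    (10 * 37) % 41 = 1
  half=1, (1*1) % 41 = 1
half=1, (1*1) % 41 = 1

1


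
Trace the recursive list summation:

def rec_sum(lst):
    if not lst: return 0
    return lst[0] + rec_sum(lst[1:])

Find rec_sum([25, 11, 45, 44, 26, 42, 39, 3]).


rec_sum([25, 11, 45, 44, 26, 42, 39, 3]) = 25 + rec_sum([11, 45, 44, 26, 42, 39, 3])
rec_sum([11, 45, 44, 26, 42, 39, 3]) = 11 + rec_sum([45, 44, 26, 42, 39, 3])
rec_sum([45, 44, 26, 42, 39, 3]) = 45 + rec_sum([44, 26, 42, 39, 3])
rec_sum([44, 26, 42, 39, 3]) = 44 + rec_sum([26, 42, 39, 3])
rec_sum([26, 42, 39, 3]) = 26 + rec_sum([42, 39, 3])
rec_sum([42, 39, 3]) = 42 + rec_sum([39, 3])
rec_sum([39, 3]) = 39 + rec_sum([3])
rec_sum([3]) = 3 + rec_sum([])
rec_sum([]) = 0  (base case)
Total: 25 + 11 + 45 + 44 + 26 + 42 + 39 + 3 + 0 = 235

235


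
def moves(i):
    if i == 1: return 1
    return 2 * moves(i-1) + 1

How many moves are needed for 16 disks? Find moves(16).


moves(16) = 2 * moves(15) + 1
moves(15) = 2 * moves(14) + 1
moves(14) = 2 * moves(13) + 1
moves(13) = 2 * moves(12) + 1
moves(12) = 2 * moves(11) + 1
moves(11) = 2 * moves(10) + 1
moves(10) = 2 * moves(9) + 1
moves(9) = 2 * moves(8) + 1
moves(8) = 2 * moves(7) + 1
moves(7) = 2 * moves(6) + 1
moves(6) = 2 * moves(5) + 1
moves(5) = 2 * moves(4) + 1
moves(4) = 2 * moves(3) + 1
moves(3) = 2 * moves(2) + 1
moves(2) = 2 * moves(1) + 1
moves(1) = 1  (base case)
moves(2) = 2 * 1 + 1 = 3
moves(3) = 2 * 3 + 1 = 7
moves(4) = 2 * 7 + 1 = 15
moves(5) = 2 * 15 + 1 = 31
moves(6) = 2 * 31 + 1 = 63
moves(7) = 2 * 63 + 1 = 127
moves(8) = 2 * 127 + 1 = 255
moves(9) = 2 * 255 + 1 = 511
moves(10) = 2 * 511 + 1 = 1023
moves(11) = 2 * 1023 + 1 = 2047
moves(12) = 2 * 2047 + 1 = 4095
moves(13) = 2 * 4095 + 1 = 8191
moves(14) = 2 * 8191 + 1 = 16383
moves(15) = 2 * 16383 + 1 = 32767
moves(16) = 2 * 32767 + 1 = 65535

65535


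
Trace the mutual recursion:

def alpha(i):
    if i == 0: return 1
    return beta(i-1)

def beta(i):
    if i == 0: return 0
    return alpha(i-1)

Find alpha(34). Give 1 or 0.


alpha(34) = beta(33)
beta(33) = alpha(32)
alpha(32) = beta(31)
beta(31) = alpha(30)
alpha(30) = beta(29)
beta(29) = alpha(28)
alpha(28) = beta(27)
beta(27) = alpha(26)
alpha(26) = beta(25)
beta(25) = alpha(24)
alpha(24) = beta(23)
beta(23) = alpha(22)
alpha(22) = beta(21)
beta(21) = alpha(20)
alpha(20) = beta(19)
beta(19) = alpha(18)
alpha(18) = beta(17)
beta(17) = alpha(16)
alpha(16) = beta(15)
beta(15) = alpha(14)
alpha(14) = beta(13)
beta(13) = alpha(12)
alpha(12) = beta(11)
beta(11) = alpha(10)
alpha(10) = beta(9)
beta(9) = alpha(8)
alpha(8) = beta(7)
beta(7) = alpha(6)
alpha(6) = beta(5)
beta(5) = alpha(4)
alpha(4) = beta(3)
beta(3) = alpha(2)
alpha(2) = beta(1)
beta(1) = alpha(0)
alpha(0) = 1  (base case)
Result: 1

1


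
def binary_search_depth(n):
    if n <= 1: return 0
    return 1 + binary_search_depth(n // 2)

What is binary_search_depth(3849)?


3849 / 2 = 1924
1924 / 2 = 962
962 / 2 = 481
481 / 2 = 240
240 / 2 = 120
120 / 2 = 60
60 / 2 = 30
30 / 2 = 15
15 / 2 = 7
7 / 2 = 3
3 / 2 = 1
Reached 1 after 11 halvings

11


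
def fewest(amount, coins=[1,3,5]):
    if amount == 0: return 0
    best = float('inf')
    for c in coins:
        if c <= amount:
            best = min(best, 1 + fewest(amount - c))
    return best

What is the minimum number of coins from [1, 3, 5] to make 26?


Building up with DP:
fewest(0) = 0
fewest(1) = min(1+fewest(0)=1+0=1) = 1
fewest(2) = min(1+fewest(1)=1+1=2) = 2
fewest(3) = min(1+fewest(2)=1+2=3, 1+fewest(0)=1+0=1) = 1
fewest(4) = min(1+fewest(3)=1+1=2, 1+fewest(1)=1+1=2) = 2
fewest(5) = min(1+fewest(4)=1+2=3, 1+fewest(2)=1+2=3, 1+fewest(0)=1+0=1) = 1
fewest(6) = min(1+fewest(5)=1+1=2, 1+fewest(3)=1+1=2, 1+fewest(1)=1+1=2) = 2
fewest(7) = min(1+fewest(6)=1+2=3, 1+fewest(4)=1+2=3, 1+fewest(2)=1+2=3) = 3
fewest(8) = min(1+fewest(7)=1+3=4, 1+fewest(5)=1+1=2, 1+fewest(3)=1+1=2) = 2
fewest(9) = min(1+fewest(8)=1+2=3, 1+fewest(6)=1+2=3, 1+fewest(4)=1+2=3) = 3
fewest(10) = min(1+fewest(9)=1+3=4, 1+fewest(7)=1+3=4, 1+fewest(5)=1+1=2) = 2
fewest(11) = min(1+fewest(10)=1+2=3, 1+fewest(8)=1+2=3, 1+fewest(6)=1+2=3) = 3
fewest(12) = min(1+fewest(11)=1+3=4, 1+fewest(9)=1+3=4, 1+fewest(7)=1+3=4) = 4
fewest(13) = min(1+fewest(12)=1+4=5, 1+fewest(10)=1+2=3, 1+fewest(8)=1+2=3) = 3
fewest(14) = min(1+fewest(13)=1+3=4, 1+fewest(11)=1+3=4, 1+fewest(9)=1+3=4) = 4
fewest(15) = min(1+fewest(14)=1+4=5, 1+fewest(12)=1+4=5, 1+fewest(10)=1+2=3) = 3
fewest(16) = min(1+fewest(15)=1+3=4, 1+fewest(13)=1+3=4, 1+fewest(11)=1+3=4) = 4
fewest(17) = min(1+fewest(16)=1+4=5, 1+fewest(14)=1+4=5, 1+fewest(12)=1+4=5) = 5
fewest(18) = min(1+fewest(17)=1+5=6, 1+fewest(15)=1+3=4, 1+fewest(13)=1+3=4) = 4
fewest(19) = min(1+fewest(18)=1+4=5, 1+fewest(16)=1+4=5, 1+fewest(14)=1+4=5) = 5
fewest(20) = min(1+fewest(19)=1+5=6, 1+fewest(17)=1+5=6, 1+fewest(15)=1+3=4) = 4
fewest(21) = min(1+fewest(20)=1+4=5, 1+fewest(18)=1+4=5, 1+fewest(16)=1+4=5) = 5
fewest(22) = min(1+fewest(21)=1+5=6, 1+fewest(19)=1+5=6, 1+fewest(17)=1+5=6) = 6
fewest(23) = min(1+fewest(22)=1+6=7, 1+fewest(20)=1+4=5, 1+fewest(18)=1+4=5) = 5
fewest(24) = min(1+fewest(23)=1+5=6, 1+fewest(21)=1+5=6, 1+fewest(19)=1+5=6) = 6
fewest(25) = min(1+fewest(24)=1+6=7, 1+fewest(22)=1+6=7, 1+fewest(20)=1+4=5) = 5
fewest(26) = min(1+fewest(25)=1+5=6, 1+fewest(23)=1+5=6, 1+fewest(21)=1+5=6) = 6

6


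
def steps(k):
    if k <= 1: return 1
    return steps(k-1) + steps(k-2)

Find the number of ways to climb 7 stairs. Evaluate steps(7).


Building up from base cases:
steps(0) = 1
steps(1) = 1
steps(2) = steps(1) + steps(0) = 1 + 1 = 2
steps(3) = steps(2) + steps(1) = 2 + 1 = 3
steps(4) = steps(3) + steps(2) = 3 + 2 = 5
steps(5) = steps(4) + steps(3) = 5 + 3 = 8
steps(6) = steps(5) + steps(4) = 8 + 5 = 13
steps(7) = steps(6) + steps(5) = 13 + 8 = 21

21


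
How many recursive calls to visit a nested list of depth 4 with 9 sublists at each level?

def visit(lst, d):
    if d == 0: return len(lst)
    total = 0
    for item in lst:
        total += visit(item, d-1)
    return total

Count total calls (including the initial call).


At depth 0 (root): 1 call
At depth 1: each of 1 parents calls visit on 9 children = 9 calls
At depth 2: each of 9 parents calls visit on 9 children = 81 calls
At depth 3: each of 81 parents calls visit on 9 children = 729 calls
At depth 4: each of 729 parents calls visit on 9 children = 6561 calls
Total: 1 + 9 + 81 + 729 + 6561 = 7381

7381


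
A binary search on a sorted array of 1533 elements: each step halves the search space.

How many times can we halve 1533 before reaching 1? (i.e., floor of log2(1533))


1533 / 2 = 766
766 / 2 = 383
383 / 2 = 191
191 / 2 = 95
95 / 2 = 47
47 / 2 = 23
23 / 2 = 11
11 / 2 = 5
5 / 2 = 2
2 / 2 = 1
Reached 1 after 10 halvings

10


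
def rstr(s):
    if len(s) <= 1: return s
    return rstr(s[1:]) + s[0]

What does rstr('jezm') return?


rstr('jezm') = rstr('ezm') + 'j'
rstr('ezm') = rstr('zm') + 'e'
rstr('zm') = rstr('m') + 'z'
rstr('m') = 'm'  (base case)
Concatenating: 'm' + 'z' + 'e' + 'j' = 'mzej'

mzej


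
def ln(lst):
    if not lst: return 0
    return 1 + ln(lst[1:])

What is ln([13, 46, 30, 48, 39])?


ln([13, 46, 30, 48, 39]) = 1 + ln([46, 30, 48, 39])
ln([46, 30, 48, 39]) = 1 + ln([30, 48, 39])
ln([30, 48, 39]) = 1 + ln([48, 39])
ln([48, 39]) = 1 + ln([39])
ln([39]) = 1 + ln([])
ln([]) = 0  (base case)
Unwinding: 1 + 1 + 1 + 1 + 1 + 0 = 5

5


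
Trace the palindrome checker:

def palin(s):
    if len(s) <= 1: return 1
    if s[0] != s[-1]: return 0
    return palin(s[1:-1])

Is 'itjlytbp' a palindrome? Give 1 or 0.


palin('itjlytbp'): s[0]='i' != s[-1]='p' -> return 0
Result: 0 (not a palindrome)

0


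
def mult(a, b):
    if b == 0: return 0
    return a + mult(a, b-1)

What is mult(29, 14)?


mult(29, 14) = 29 + mult(29, 13)
mult(29, 13) = 29 + mult(29, 12)
mult(29, 12) = 29 + mult(29, 11)
mult(29, 11) = 29 + mult(29, 10)
mult(29, 10) = 29 + mult(29, 9)
mult(29, 9) = 29 + mult(29, 8)
mult(29, 8) = 29 + mult(29, 7)
mult(29, 7) = 29 + mult(29, 6)
mult(29, 6) = 29 + mult(29, 5)
mult(29, 5) = 29 + mult(29, 4)
mult(29, 4) = 29 + mult(29, 3)
mult(29, 3) = 29 + mult(29, 2)
mult(29, 2) = 29 + mult(29, 1)
mult(29, 1) = 29 + mult(29, 0)
mult(29, 0) = 0  (base case)
Total: 29 + 29 + 29 + 29 + 29 + 29 + 29 + 29 + 29 + 29 + 29 + 29 + 29 + 29 + 0 = 406

406


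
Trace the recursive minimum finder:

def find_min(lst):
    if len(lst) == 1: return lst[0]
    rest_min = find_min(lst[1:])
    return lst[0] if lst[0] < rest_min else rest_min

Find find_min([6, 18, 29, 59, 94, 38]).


find_min([6, 18, 29, 59, 94, 38]): compare 6 with find_min([18, 29, 59, 94, 38])
find_min([18, 29, 59, 94, 38]): compare 18 with find_min([29, 59, 94, 38])
find_min([29, 59, 94, 38]): compare 29 with find_min([59, 94, 38])
find_min([59, 94, 38]): compare 59 with find_min([94, 38])
find_min([94, 38]): compare 94 with find_min([38])
find_min([38]) = 38  (base case)
Compare 94 with 38 -> 38
Compare 59 with 38 -> 38
Compare 29 with 38 -> 29
Compare 18 with 29 -> 18
Compare 6 with 18 -> 6

6


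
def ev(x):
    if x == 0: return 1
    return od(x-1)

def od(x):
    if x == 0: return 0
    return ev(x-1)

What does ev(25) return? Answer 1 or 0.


ev(25) = od(24)
od(24) = ev(23)
ev(23) = od(22)
od(22) = ev(21)
ev(21) = od(20)
od(20) = ev(19)
ev(19) = od(18)
od(18) = ev(17)
ev(17) = od(16)
od(16) = ev(15)
ev(15) = od(14)
od(14) = ev(13)
ev(13) = od(12)
od(12) = ev(11)
ev(11) = od(10)
od(10) = ev(9)
ev(9) = od(8)
od(8) = ev(7)
ev(7) = od(6)
od(6) = ev(5)
ev(5) = od(4)
od(4) = ev(3)
ev(3) = od(2)
od(2) = ev(1)
ev(1) = od(0)
od(0) = 0  (base case)
Result: 0

0


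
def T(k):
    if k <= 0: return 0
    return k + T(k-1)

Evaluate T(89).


T(89)
= 89 + 88 + 87 + 86 + 85 + 84 + 83 + 82 + 81 + 80 + 79 + 78 + 77 + 76 + 75 + 74 + 73 + 72 + 71 + 70 + 69 + 68 + 67 + 66 + 65 + 64 + 63 + 62 + 61 + 60 + 59 + 58 + 57 + 56 + 55 + 54 + 53 + 52 + 51 + 50 + 49 + 48 + 47 + 46 + 45 + 44 + 43 + 42 + 41 + 40 + 39 + 38 + 37 + 36 + 35 + 34 + 33 + 32 + 31 + 30 + 29 + 28 + 27 + 26 + 25 + 24 + 23 + 22 + 21 + 20 + 19 + 18 + 17 + 16 + 15 + 14 + 13 + 12 + 11 + 10 + 9 + 8 + 7 + 6 + 5 + 4 + 3 + 2 + 1 + T(0)
= 89 + 88 + 87 + 86 + 85 + 84 + 83 + 82 + 81 + 80 + 79 + 78 + 77 + 76 + 75 + 74 + 73 + 72 + 71 + 70 + 69 + 68 + 67 + 66 + 65 + 64 + 63 + 62 + 61 + 60 + 59 + 58 + 57 + 56 + 55 + 54 + 53 + 52 + 51 + 50 + 49 + 48 + 47 + 46 + 45 + 44 + 43 + 42 + 41 + 40 + 39 + 38 + 37 + 36 + 35 + 34 + 33 + 32 + 31 + 30 + 29 + 28 + 27 + 26 + 25 + 24 + 23 + 22 + 21 + 20 + 19 + 18 + 17 + 16 + 15 + 14 + 13 + 12 + 11 + 10 + 9 + 8 + 7 + 6 + 5 + 4 + 3 + 2 + 1 + 0
= 4005

4005


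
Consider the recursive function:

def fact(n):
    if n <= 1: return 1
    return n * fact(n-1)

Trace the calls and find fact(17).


fact(17)
= 17 * fact(16)
= 17 * 16 * fact(15)
= 17 * 16 * 15 * fact(14)
= 17 * 16 * 15 * 14 * fact(13)
= 17 * 16 * 15 * 14 * 13 * fact(12)
= 17 * 16 * 15 * 14 * 13 * 12 * fact(11)
= 17 * 16 * 15 * 14 * 13 * 12 * 11 * fact(10)
= 17 * 16 * 15 * 14 * 13 * 12 * 11 * 10 * fact(9)
= 17 * 16 * 15 * 14 * 13 * 12 * 11 * 10 * 9 * fact(8)
= 17 * 16 * 15 * 14 * 13 * 12 * 11 * 10 * 9 * 8 * fact(7)
= 17 * 16 * 15 * 14 * 13 * 12 * 11 * 10 * 9 * 8 * 7 * fact(6)
= 17 * 16 * 15 * 14 * 13 * 12 * 11 * 10 * 9 * 8 * 7 * 6 * fact(5)
= 17 * 16 * 15 * 14 * 13 * 12 * 11 * 10 * 9 * 8 * 7 * 6 * 5 * fact(4)
= 17 * 16 * 15 * 14 * 13 * 12 * 11 * 10 * 9 * 8 * 7 * 6 * 5 * 4 * fact(3)
= 17 * 16 * 15 * 14 * 13 * 12 * 11 * 10 * 9 * 8 * 7 * 6 * 5 * 4 * 3 * fact(2)
= 17 * 16 * 15 * 14 * 13 * 12 * 11 * 10 * 9 * 8 * 7 * 6 * 5 * 4 * 3 * 2 * fact(1)
= 17 * 16 * 15 * 14 * 13 * 12 * 11 * 10 * 9 * 8 * 7 * 6 * 5 * 4 * 3 * 2 * 1
= 355687428096000

355687428096000


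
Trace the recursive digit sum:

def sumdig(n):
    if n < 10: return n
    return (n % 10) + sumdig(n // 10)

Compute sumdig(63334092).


sumdig(63334092) = 2 + sumdig(6333409)
sumdig(6333409) = 9 + sumdig(633340)
sumdig(633340) = 0 + sumdig(63334)
sumdig(63334) = 4 + sumdig(6333)
sumdig(6333) = 3 + sumdig(633)
sumdig(633) = 3 + sumdig(63)
sumdig(63) = 3 + sumdig(6)
sumdig(6) = 6  (base case)
Total: 2 + 9 + 0 + 4 + 3 + 3 + 3 + 6 = 30

30


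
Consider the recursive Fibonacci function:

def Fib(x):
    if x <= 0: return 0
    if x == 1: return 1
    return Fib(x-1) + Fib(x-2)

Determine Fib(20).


Computing Fib(20) bottom-up:
Fib(0) = 0
Fib(1) = 1
Fib(2) = Fib(1) + Fib(0) = 1 + 0 = 1
Fib(3) = Fib(2) + Fib(1) = 1 + 1 = 2
Fib(4) = Fib(3) + Fib(2) = 2 + 1 = 3
Fib(5) = Fib(4) + Fib(3) = 3 + 2 = 5
Fib(6) = Fib(5) + Fib(4) = 5 + 3 = 8
Fib(7) = Fib(6) + Fib(5) = 8 + 5 = 13
Fib(8) = Fib(7) + Fib(6) = 13 + 8 = 21
Fib(9) = Fib(8) + Fib(7) = 21 + 13 = 34
Fib(10) = Fib(9) + Fib(8) = 34 + 21 = 55
Fib(11) = Fib(10) + Fib(9) = 55 + 34 = 89
Fib(12) = Fib(11) + Fib(10) = 89 + 55 = 144
Fib(13) = Fib(12) + Fib(11) = 144 + 89 = 233
Fib(14) = Fib(13) + Fib(12) = 233 + 144 = 377
Fib(15) = Fib(14) + Fib(13) = 377 + 233 = 610
Fib(16) = Fib(15) + Fib(14) = 610 + 377 = 987
Fib(17) = Fib(16) + Fib(15) = 987 + 610 = 1597
Fib(18) = Fib(17) + Fib(16) = 1597 + 987 = 2584
Fib(19) = Fib(18) + Fib(17) = 2584 + 1597 = 4181
Fib(20) = Fib(19) + Fib(18) = 4181 + 2584 = 6765

6765


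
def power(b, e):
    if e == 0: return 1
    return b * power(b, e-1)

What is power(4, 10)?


power(4, 10)
= 4 * power(4, 9)
= 4 * 4 * power(4, 8)
= 4 * 4 * 4 * power(4, 7)
= 4 * 4 * 4 * 4 * power(4, 6)
= 4 * 4 * 4 * 4 * 4 * power(4, 5)
= 4 * 4 * 4 * 4 * 4 * 4 * power(4, 4)
= 4 * 4 * 4 * 4 * 4 * 4 * 4 * power(4, 3)
= 4 * 4 * 4 * 4 * 4 * 4 * 4 * 4 * power(4, 2)
= 4 * 4 * 4 * 4 * 4 * 4 * 4 * 4 * 4 * power(4, 1)
= 4 * 4 * 4 * 4 * 4 * 4 * 4 * 4 * 4 * 4 * power(4, 0)
= 4 * 4 * 4 * 4 * 4 * 4 * 4 * 4 * 4 * 4 * 1
= 1048576

1048576


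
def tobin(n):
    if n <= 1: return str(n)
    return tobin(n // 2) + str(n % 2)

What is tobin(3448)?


tobin(3448) = tobin(1724) + '0'
tobin(1724) = tobin(862) + '0'
tobin(862) = tobin(431) + '0'
tobin(431) = tobin(215) + '1'
tobin(215) = tobin(107) + '1'
tobin(107) = tobin(53) + '1'
tobin(53) = tobin(26) + '1'
tobin(26) = tobin(13) + '0'
tobin(13) = tobin(6) + '1'
tobin(6) = tobin(3) + '0'
tobin(3) = tobin(1) + '1'
tobin(1) = '1'  (base case)
Concatenating: '1' + '1' + '0' + '1' + '0' + '1' + '1' + '1' + '1' + '0' + '0' + '0' = '110101111000'

110101111000


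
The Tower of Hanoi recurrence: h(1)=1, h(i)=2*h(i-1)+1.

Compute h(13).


h(13) = 2 * h(12) + 1
h(12) = 2 * h(11) + 1
h(11) = 2 * h(10) + 1
h(10) = 2 * h(9) + 1
h(9) = 2 * h(8) + 1
h(8) = 2 * h(7) + 1
h(7) = 2 * h(6) + 1
h(6) = 2 * h(5) + 1
h(5) = 2 * h(4) + 1
h(4) = 2 * h(3) + 1
h(3) = 2 * h(2) + 1
h(2) = 2 * h(1) + 1
h(1) = 1  (base case)
h(2) = 2 * 1 + 1 = 3
h(3) = 2 * 3 + 1 = 7
h(4) = 2 * 7 + 1 = 15
h(5) = 2 * 15 + 1 = 31
h(6) = 2 * 31 + 1 = 63
h(7) = 2 * 63 + 1 = 127
h(8) = 2 * 127 + 1 = 255
h(9) = 2 * 255 + 1 = 511
h(10) = 2 * 511 + 1 = 1023
h(11) = 2 * 1023 + 1 = 2047
h(12) = 2 * 2047 + 1 = 4095
h(13) = 2 * 4095 + 1 = 8191

8191


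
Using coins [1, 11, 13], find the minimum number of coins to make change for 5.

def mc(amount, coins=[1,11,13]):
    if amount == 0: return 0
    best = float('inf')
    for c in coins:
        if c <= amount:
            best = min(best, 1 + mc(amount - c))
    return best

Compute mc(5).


Building up with DP:
mc(0) = 0
mc(1) = min(1+mc(0)=1+0=1) = 1
mc(2) = min(1+mc(1)=1+1=2) = 2
mc(3) = min(1+mc(2)=1+2=3) = 3
mc(4) = min(1+mc(3)=1+3=4) = 4
mc(5) = min(1+mc(4)=1+4=5) = 5

5


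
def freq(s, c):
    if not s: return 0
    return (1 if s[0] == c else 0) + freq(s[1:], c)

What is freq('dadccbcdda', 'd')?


s[0]='d' == 'd' -> 1
s[0]='a' != 'd' -> 0
s[0]='d' == 'd' -> 1
s[0]='c' != 'd' -> 0
s[0]='c' != 'd' -> 0
s[0]='b' != 'd' -> 0
s[0]='c' != 'd' -> 0
s[0]='d' == 'd' -> 1
s[0]='d' == 'd' -> 1
s[0]='a' != 'd' -> 0
Sum: 1 + 0 + 1 + 0 + 0 + 0 + 0 + 1 + 1 + 0 = 4

4


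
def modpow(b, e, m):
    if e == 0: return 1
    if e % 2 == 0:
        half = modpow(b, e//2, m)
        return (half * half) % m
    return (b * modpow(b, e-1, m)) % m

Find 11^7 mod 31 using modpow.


modpow(11, 7, 31): e is odd, compute modpow(11, 6, 31)
  modpow(11, 6, 31): e is even, compute modpow(11, 3, 31)
    modpow(11, 3, 31): e is odd, compute modpow(11, 2, 31)
      modpow(11, 2, 31): e is even, compute modpow(11, 1, 31)
        modpow(11, 1, 31): e is odd, compute modpow(11, 0, 31)
          modpow(11, 0, 31) = 1
        (11 * 1) % 31 = 11
      half=11, (11*11) % 31 = 28
    (11 * 28) % 31 = 29
  half=29, (29*29) % 31 = 4
(11 * 4) % 31 = 13

13


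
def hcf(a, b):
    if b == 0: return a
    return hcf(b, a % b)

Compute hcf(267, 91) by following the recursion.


hcf(267, 91) = hcf(91, 85)
hcf(91, 85) = hcf(85, 6)
hcf(85, 6) = hcf(6, 1)
hcf(6, 1) = hcf(1, 0)
hcf(1, 0) = 1  (base case)

1


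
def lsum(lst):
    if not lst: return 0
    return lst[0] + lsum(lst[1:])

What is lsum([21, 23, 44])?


lsum([21, 23, 44]) = 21 + lsum([23, 44])
lsum([23, 44]) = 23 + lsum([44])
lsum([44]) = 44 + lsum([])
lsum([]) = 0  (base case)
Total: 21 + 23 + 44 + 0 = 88

88


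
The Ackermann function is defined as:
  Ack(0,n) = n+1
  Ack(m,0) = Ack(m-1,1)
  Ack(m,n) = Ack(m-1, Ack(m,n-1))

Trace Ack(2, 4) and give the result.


Ack(2, 4) = Ack(1, Ack(2, 3))
  Ack(2, 3) = Ack(1, Ack(2, 2))
    Ack(2, 2) = Ack(1, Ack(2, 1))
      Ack(2, 1) = Ack(1, Ack(2, 0))
        Ack(2, 0) = Ack(1, 1)
          Ack(1, 1) = Ack(0, Ack(1, 0))
          Ack(1, 0) = Ack(0, 1)
          Ack(0, 1) = 2
            = Ack(0, 2)
          Ack(0, 2) = 3
        = Ack(1, 3)
        Ack(1, 3) = Ack(0, Ack(1, 2))
          Ack(1, 2) = Ack(0, Ack(1, 1))
          Ack(1, 1) = Ack(0, Ack(1, 0))
          Ack(1, 0) = Ack(0, 1)
          Ack(0, 1) = 2
            = Ack(0, 2)
          Ack(0, 2) = 3
            = Ack(0, 3)
          Ack(0, 3) = 4
          = Ack(0, 4)
          Ack(0, 4) = 5
      = Ack(1, 5)
      Ack(1, 5) = Ack(0, Ack(1, 4))
        Ack(1, 4) = Ack(0, Ack(1, 3))
... (trace truncated)
Result: Ack(2, 4) = 11

11


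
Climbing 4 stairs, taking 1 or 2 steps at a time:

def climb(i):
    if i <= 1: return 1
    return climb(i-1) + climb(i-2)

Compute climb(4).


Building up from base cases:
climb(0) = 1
climb(1) = 1
climb(2) = climb(1) + climb(0) = 1 + 1 = 2
climb(3) = climb(2) + climb(1) = 2 + 1 = 3
climb(4) = climb(3) + climb(2) = 3 + 2 = 5

5


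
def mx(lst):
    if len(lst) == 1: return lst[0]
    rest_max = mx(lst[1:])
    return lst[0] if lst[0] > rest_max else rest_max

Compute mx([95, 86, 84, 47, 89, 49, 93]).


mx([95, 86, 84, 47, 89, 49, 93]): compare 95 with mx([86, 84, 47, 89, 49, 93])
mx([86, 84, 47, 89, 49, 93]): compare 86 with mx([84, 47, 89, 49, 93])
mx([84, 47, 89, 49, 93]): compare 84 with mx([47, 89, 49, 93])
mx([47, 89, 49, 93]): compare 47 with mx([89, 49, 93])
mx([89, 49, 93]): compare 89 with mx([49, 93])
mx([49, 93]): compare 49 with mx([93])
mx([93]) = 93  (base case)
Compare 49 with 93 -> 93
Compare 89 with 93 -> 93
Compare 47 with 93 -> 93
Compare 84 with 93 -> 93
Compare 86 with 93 -> 93
Compare 95 with 93 -> 95

95


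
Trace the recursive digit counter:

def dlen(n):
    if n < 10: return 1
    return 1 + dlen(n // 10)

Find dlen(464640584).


dlen(464640584) = 1 + dlen(46464058)
dlen(46464058) = 1 + dlen(4646405)
dlen(4646405) = 1 + dlen(464640)
dlen(464640) = 1 + dlen(46464)
dlen(46464) = 1 + dlen(4646)
dlen(4646) = 1 + dlen(464)
dlen(464) = 1 + dlen(46)
dlen(46) = 1 + dlen(4)
dlen(4) = 1  (base case: 4 < 10)
Unwinding: 1 + 1 + 1 + 1 + 1 + 1 + 1 + 1 + 1 = 9

9


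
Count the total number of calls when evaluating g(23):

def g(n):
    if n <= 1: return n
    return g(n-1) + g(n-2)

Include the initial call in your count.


Let C(n) = total calls for g(n)
C(0) = 1, C(1) = 1
C(2) = 1 + C(1) + C(0) = 1 + 1 + 1 = 3
C(3) = 1 + C(2) + C(1) = 1 + 3 + 1 = 5
C(4) = 1 + C(3) + C(2) = 1 + 5 + 3 = 9
C(5) = 1 + C(4) + C(3) = 1 + 9 + 5 = 15
C(6) = 1 + C(5) + C(4) = 1 + 15 + 9 = 25
C(7) = 1 + C(6) + C(5) = 1 + 25 + 15 = 41
C(8) = 1 + C(7) + C(6) = 1 + 41 + 25 = 67
C(9) = 1 + C(8) + C(7) = 1 + 67 + 41 = 109
C(10) = 1 + C(9) + C(8) = 1 + 109 + 67 = 177
C(11) = 1 + C(10) + C(9) = 1 + 177 + 109 = 287
C(12) = 1 + C(11) + C(10) = 1 + 287 + 177 = 465
C(13) = 1 + C(12) + C(11) = 1 + 465 + 287 = 753
C(14) = 1 + C(13) + C(12) = 1 + 753 + 465 = 1219
C(15) = 1 + C(14) + C(13) = 1 + 1219 + 753 = 1973
C(16) = 1 + C(15) + C(14) = 1 + 1973 + 1219 = 3193
C(17) = 1 + C(16) + C(15) = 1 + 3193 + 1973 = 5167
C(18) = 1 + C(17) + C(16) = 1 + 5167 + 3193 = 8361
C(19) = 1 + C(18) + C(17) = 1 + 8361 + 5167 = 13529
C(20) = 1 + C(19) + C(18) = 1 + 13529 + 8361 = 21891
C(21) = 1 + C(20) + C(19) = 1 + 21891 + 13529 = 35421
C(22) = 1 + C(21) + C(20) = 1 + 35421 + 21891 = 57313
C(23) = 1 + C(22) + C(21) = 1 + 57313 + 35421 = 92735

92735


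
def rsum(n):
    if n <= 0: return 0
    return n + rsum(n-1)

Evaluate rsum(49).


rsum(49)
= 49 + 48 + 47 + 46 + 45 + 44 + 43 + 42 + 41 + 40 + 39 + 38 + 37 + 36 + 35 + 34 + 33 + 32 + 31 + 30 + 29 + 28 + 27 + 26 + 25 + 24 + 23 + 22 + 21 + 20 + 19 + 18 + 17 + 16 + 15 + 14 + 13 + 12 + 11 + 10 + 9 + 8 + 7 + 6 + 5 + 4 + 3 + 2 + 1 + rsum(0)
= 49 + 48 + 47 + 46 + 45 + 44 + 43 + 42 + 41 + 40 + 39 + 38 + 37 + 36 + 35 + 34 + 33 + 32 + 31 + 30 + 29 + 28 + 27 + 26 + 25 + 24 + 23 + 22 + 21 + 20 + 19 + 18 + 17 + 16 + 15 + 14 + 13 + 12 + 11 + 10 + 9 + 8 + 7 + 6 + 5 + 4 + 3 + 2 + 1 + 0
= 1225

1225


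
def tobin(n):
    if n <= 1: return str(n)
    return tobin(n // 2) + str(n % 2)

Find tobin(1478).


tobin(1478) = tobin(739) + '0'
tobin(739) = tobin(369) + '1'
tobin(369) = tobin(184) + '1'
tobin(184) = tobin(92) + '0'
tobin(92) = tobin(46) + '0'
tobin(46) = tobin(23) + '0'
tobin(23) = tobin(11) + '1'
tobin(11) = tobin(5) + '1'
tobin(5) = tobin(2) + '1'
tobin(2) = tobin(1) + '0'
tobin(1) = '1'  (base case)
Concatenating: '1' + '0' + '1' + '1' + '1' + '0' + '0' + '0' + '1' + '1' + '0' = '10111000110'

10111000110


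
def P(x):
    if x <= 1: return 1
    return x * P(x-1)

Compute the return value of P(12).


P(12)
= 12 * P(11)
= 12 * 11 * P(10)
= 12 * 11 * 10 * P(9)
= 12 * 11 * 10 * 9 * P(8)
= 12 * 11 * 10 * 9 * 8 * P(7)
= 12 * 11 * 10 * 9 * 8 * 7 * P(6)
= 12 * 11 * 10 * 9 * 8 * 7 * 6 * P(5)
= 12 * 11 * 10 * 9 * 8 * 7 * 6 * 5 * P(4)
= 12 * 11 * 10 * 9 * 8 * 7 * 6 * 5 * 4 * P(3)
= 12 * 11 * 10 * 9 * 8 * 7 * 6 * 5 * 4 * 3 * P(2)
= 12 * 11 * 10 * 9 * 8 * 7 * 6 * 5 * 4 * 3 * 2 * P(1)
= 12 * 11 * 10 * 9 * 8 * 7 * 6 * 5 * 4 * 3 * 2 * 1
= 479001600

479001600


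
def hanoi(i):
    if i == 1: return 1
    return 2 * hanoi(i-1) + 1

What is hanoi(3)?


hanoi(3) = 2 * hanoi(2) + 1
hanoi(2) = 2 * hanoi(1) + 1
hanoi(1) = 1  (base case)
hanoi(2) = 2 * 1 + 1 = 3
hanoi(3) = 2 * 3 + 1 = 7

7


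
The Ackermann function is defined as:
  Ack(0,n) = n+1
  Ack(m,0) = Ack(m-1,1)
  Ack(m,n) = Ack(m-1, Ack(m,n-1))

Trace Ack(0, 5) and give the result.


Ack(0, 5) = 6
Result: Ack(0, 5) = 6

6


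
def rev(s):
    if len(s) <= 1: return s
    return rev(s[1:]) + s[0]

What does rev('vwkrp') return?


rev('vwkrp') = rev('wkrp') + 'v'
rev('wkrp') = rev('krp') + 'w'
rev('krp') = rev('rp') + 'k'
rev('rp') = rev('p') + 'r'
rev('p') = 'p'  (base case)
Concatenating: 'p' + 'r' + 'k' + 'w' + 'v' = 'prkwv'

prkwv


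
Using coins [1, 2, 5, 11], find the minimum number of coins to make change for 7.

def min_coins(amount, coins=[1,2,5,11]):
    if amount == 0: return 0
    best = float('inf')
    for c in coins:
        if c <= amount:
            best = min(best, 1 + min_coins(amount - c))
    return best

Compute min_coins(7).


Building up with DP:
min_coins(0) = 0
min_coins(1) = min(1+min_coins(0)=1+0=1) = 1
min_coins(2) = min(1+min_coins(1)=1+1=2, 1+min_coins(0)=1+0=1) = 1
min_coins(3) = min(1+min_coins(2)=1+1=2, 1+min_coins(1)=1+1=2) = 2
min_coins(4) = min(1+min_coins(3)=1+2=3, 1+min_coins(2)=1+1=2) = 2
min_coins(5) = min(1+min_coins(4)=1+2=3, 1+min_coins(3)=1+2=3, 1+min_coins(0)=1+0=1) = 1
min_coins(6) = min(1+min_coins(5)=1+1=2, 1+min_coins(4)=1+2=3, 1+min_coins(1)=1+1=2) = 2
min_coins(7) = min(1+min_coins(6)=1+2=3, 1+min_coins(5)=1+1=2, 1+min_coins(2)=1+1=2) = 2

2


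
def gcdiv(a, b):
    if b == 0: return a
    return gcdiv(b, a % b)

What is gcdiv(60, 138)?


gcdiv(60, 138) = gcdiv(138, 60)
gcdiv(138, 60) = gcdiv(60, 18)
gcdiv(60, 18) = gcdiv(18, 6)
gcdiv(18, 6) = gcdiv(6, 0)
gcdiv(6, 0) = 6  (base case)

6


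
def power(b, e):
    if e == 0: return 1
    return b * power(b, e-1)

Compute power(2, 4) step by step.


power(2, 4)
= 2 * power(2, 3)
= 2 * 2 * power(2, 2)
= 2 * 2 * 2 * power(2, 1)
= 2 * 2 * 2 * 2 * power(2, 0)
= 2 * 2 * 2 * 2 * 1
= 16

16


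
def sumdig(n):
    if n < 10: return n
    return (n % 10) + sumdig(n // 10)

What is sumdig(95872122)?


sumdig(95872122) = 2 + sumdig(9587212)
sumdig(9587212) = 2 + sumdig(958721)
sumdig(958721) = 1 + sumdig(95872)
sumdig(95872) = 2 + sumdig(9587)
sumdig(9587) = 7 + sumdig(958)
sumdig(958) = 8 + sumdig(95)
sumdig(95) = 5 + sumdig(9)
sumdig(9) = 9  (base case)
Total: 2 + 2 + 1 + 2 + 7 + 8 + 5 + 9 = 36

36


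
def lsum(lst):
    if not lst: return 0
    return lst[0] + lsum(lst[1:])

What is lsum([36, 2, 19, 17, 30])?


lsum([36, 2, 19, 17, 30]) = 36 + lsum([2, 19, 17, 30])
lsum([2, 19, 17, 30]) = 2 + lsum([19, 17, 30])
lsum([19, 17, 30]) = 19 + lsum([17, 30])
lsum([17, 30]) = 17 + lsum([30])
lsum([30]) = 30 + lsum([])
lsum([]) = 0  (base case)
Total: 36 + 2 + 19 + 17 + 30 + 0 = 104

104


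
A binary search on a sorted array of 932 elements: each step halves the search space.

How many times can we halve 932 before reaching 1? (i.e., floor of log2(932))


932 / 2 = 466
466 / 2 = 233
233 / 2 = 116
116 / 2 = 58
58 / 2 = 29
29 / 2 = 14
14 / 2 = 7
7 / 2 = 3
3 / 2 = 1
Reached 1 after 9 halvings

9


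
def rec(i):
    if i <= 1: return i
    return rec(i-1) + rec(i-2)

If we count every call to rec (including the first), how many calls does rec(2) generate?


Let C(n) = total calls for rec(n)
C(0) = 1, C(1) = 1
C(2) = 1 + C(1) + C(0) = 1 + 1 + 1 = 3

3


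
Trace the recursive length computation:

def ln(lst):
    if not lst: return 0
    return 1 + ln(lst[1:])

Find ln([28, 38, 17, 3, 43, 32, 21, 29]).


ln([28, 38, 17, 3, 43, 32, 21, 29]) = 1 + ln([38, 17, 3, 43, 32, 21, 29])
ln([38, 17, 3, 43, 32, 21, 29]) = 1 + ln([17, 3, 43, 32, 21, 29])
ln([17, 3, 43, 32, 21, 29]) = 1 + ln([3, 43, 32, 21, 29])
ln([3, 43, 32, 21, 29]) = 1 + ln([43, 32, 21, 29])
ln([43, 32, 21, 29]) = 1 + ln([32, 21, 29])
ln([32, 21, 29]) = 1 + ln([21, 29])
ln([21, 29]) = 1 + ln([29])
ln([29]) = 1 + ln([])
ln([]) = 0  (base case)
Unwinding: 1 + 1 + 1 + 1 + 1 + 1 + 1 + 1 + 0 = 8

8


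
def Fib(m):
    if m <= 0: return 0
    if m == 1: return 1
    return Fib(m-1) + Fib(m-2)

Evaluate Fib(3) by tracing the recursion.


Computing Fib(3) bottom-up:
Fib(0) = 0
Fib(1) = 1
Fib(2) = Fib(1) + Fib(0) = 1 + 0 = 1
Fib(3) = Fib(2) + Fib(1) = 1 + 1 = 2

2


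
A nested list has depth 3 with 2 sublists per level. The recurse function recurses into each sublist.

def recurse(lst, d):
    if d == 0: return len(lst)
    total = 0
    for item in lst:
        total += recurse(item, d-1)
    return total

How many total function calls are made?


At depth 0 (root): 1 call
At depth 1: each of 1 parents calls recurse on 2 children = 2 calls
At depth 2: each of 2 parents calls recurse on 2 children = 4 calls
At depth 3: each of 4 parents calls recurse on 2 children = 8 calls
Total: 1 + 2 + 4 + 8 = 15

15


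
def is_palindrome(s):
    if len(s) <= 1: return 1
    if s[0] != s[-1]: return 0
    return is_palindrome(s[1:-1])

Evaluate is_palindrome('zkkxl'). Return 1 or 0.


is_palindrome('zkkxl'): s[0]='z' != s[-1]='l' -> return 0
Result: 0 (not a palindrome)

0


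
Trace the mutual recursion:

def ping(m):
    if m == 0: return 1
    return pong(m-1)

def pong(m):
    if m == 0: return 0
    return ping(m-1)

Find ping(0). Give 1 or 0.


ping(0) = 1  (base case)
Result: 1

1


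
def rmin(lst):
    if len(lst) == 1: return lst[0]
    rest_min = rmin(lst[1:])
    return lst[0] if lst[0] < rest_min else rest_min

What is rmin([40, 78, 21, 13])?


rmin([40, 78, 21, 13]): compare 40 with rmin([78, 21, 13])
rmin([78, 21, 13]): compare 78 with rmin([21, 13])
rmin([21, 13]): compare 21 with rmin([13])
rmin([13]) = 13  (base case)
Compare 21 with 13 -> 13
Compare 78 with 13 -> 13
Compare 40 with 13 -> 13

13


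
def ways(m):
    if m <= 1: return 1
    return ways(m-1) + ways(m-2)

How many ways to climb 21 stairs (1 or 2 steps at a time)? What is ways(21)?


Building up from base cases:
ways(0) = 1
ways(1) = 1
ways(2) = ways(1) + ways(0) = 1 + 1 = 2
ways(3) = ways(2) + ways(1) = 2 + 1 = 3
ways(4) = ways(3) + ways(2) = 3 + 2 = 5
ways(5) = ways(4) + ways(3) = 5 + 3 = 8
ways(6) = ways(5) + ways(4) = 8 + 5 = 13
ways(7) = ways(6) + ways(5) = 13 + 8 = 21
ways(8) = ways(7) + ways(6) = 21 + 13 = 34
ways(9) = ways(8) + ways(7) = 34 + 21 = 55
ways(10) = ways(9) + ways(8) = 55 + 34 = 89
ways(11) = ways(10) + ways(9) = 89 + 55 = 144
ways(12) = ways(11) + ways(10) = 144 + 89 = 233
ways(13) = ways(12) + ways(11) = 233 + 144 = 377
ways(14) = ways(13) + ways(12) = 377 + 233 = 610
ways(15) = ways(14) + ways(13) = 610 + 377 = 987
ways(16) = ways(15) + ways(14) = 987 + 610 = 1597
ways(17) = ways(16) + ways(15) = 1597 + 987 = 2584
ways(18) = ways(17) + ways(16) = 2584 + 1597 = 4181
ways(19) = ways(18) + ways(17) = 4181 + 2584 = 6765
ways(20) = ways(19) + ways(18) = 6765 + 4181 = 10946
ways(21) = ways(20) + ways(19) = 10946 + 6765 = 17711

17711


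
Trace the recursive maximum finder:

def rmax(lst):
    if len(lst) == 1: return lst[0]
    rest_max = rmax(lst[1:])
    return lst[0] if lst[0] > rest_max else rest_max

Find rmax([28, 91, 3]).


rmax([28, 91, 3]): compare 28 with rmax([91, 3])
rmax([91, 3]): compare 91 with rmax([3])
rmax([3]) = 3  (base case)
Compare 91 with 3 -> 91
Compare 28 with 91 -> 91

91


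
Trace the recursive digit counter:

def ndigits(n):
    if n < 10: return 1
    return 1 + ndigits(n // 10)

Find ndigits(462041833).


ndigits(462041833) = 1 + ndigits(46204183)
ndigits(46204183) = 1 + ndigits(4620418)
ndigits(4620418) = 1 + ndigits(462041)
ndigits(462041) = 1 + ndigits(46204)
ndigits(46204) = 1 + ndigits(4620)
ndigits(4620) = 1 + ndigits(462)
ndigits(462) = 1 + ndigits(46)
ndigits(46) = 1 + ndigits(4)
ndigits(4) = 1  (base case: 4 < 10)
Unwinding: 1 + 1 + 1 + 1 + 1 + 1 + 1 + 1 + 1 = 9

9


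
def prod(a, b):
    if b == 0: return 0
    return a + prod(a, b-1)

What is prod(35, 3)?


prod(35, 3) = 35 + prod(35, 2)
prod(35, 2) = 35 + prod(35, 1)
prod(35, 1) = 35 + prod(35, 0)
prod(35, 0) = 0  (base case)
Total: 35 + 35 + 35 + 0 = 105

105


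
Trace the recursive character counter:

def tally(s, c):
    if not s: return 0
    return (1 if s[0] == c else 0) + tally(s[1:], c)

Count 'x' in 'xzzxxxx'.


s[0]='x' == 'x' -> 1
s[0]='z' != 'x' -> 0
s[0]='z' != 'x' -> 0
s[0]='x' == 'x' -> 1
s[0]='x' == 'x' -> 1
s[0]='x' == 'x' -> 1
s[0]='x' == 'x' -> 1
Sum: 1 + 0 + 0 + 1 + 1 + 1 + 1 = 5

5


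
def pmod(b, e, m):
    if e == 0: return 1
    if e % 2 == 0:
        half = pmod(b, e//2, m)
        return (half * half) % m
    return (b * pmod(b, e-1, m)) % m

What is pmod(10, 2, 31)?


pmod(10, 2, 31): e is even, compute pmod(10, 1, 31)
  pmod(10, 1, 31): e is odd, compute pmod(10, 0, 31)
    pmod(10, 0, 31) = 1
  (10 * 1) % 31 = 10
half=10, (10*10) % 31 = 7

7


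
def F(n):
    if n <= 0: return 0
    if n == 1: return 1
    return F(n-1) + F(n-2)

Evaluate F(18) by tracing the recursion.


Computing F(18) bottom-up:
F(0) = 0
F(1) = 1
F(2) = F(1) + F(0) = 1 + 0 = 1
F(3) = F(2) + F(1) = 1 + 1 = 2
F(4) = F(3) + F(2) = 2 + 1 = 3
F(5) = F(4) + F(3) = 3 + 2 = 5
F(6) = F(5) + F(4) = 5 + 3 = 8
F(7) = F(6) + F(5) = 8 + 5 = 13
F(8) = F(7) + F(6) = 13 + 8 = 21
F(9) = F(8) + F(7) = 21 + 13 = 34
F(10) = F(9) + F(8) = 34 + 21 = 55
F(11) = F(10) + F(9) = 55 + 34 = 89
F(12) = F(11) + F(10) = 89 + 55 = 144
F(13) = F(12) + F(11) = 144 + 89 = 233
F(14) = F(13) + F(12) = 233 + 144 = 377
F(15) = F(14) + F(13) = 377 + 233 = 610
F(16) = F(15) + F(14) = 610 + 377 = 987
F(17) = F(16) + F(15) = 987 + 610 = 1597
F(18) = F(17) + F(16) = 1597 + 987 = 2584

2584


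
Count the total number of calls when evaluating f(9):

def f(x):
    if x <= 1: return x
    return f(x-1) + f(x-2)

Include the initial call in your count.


Let C(n) = total calls for f(n)
C(0) = 1, C(1) = 1
C(2) = 1 + C(1) + C(0) = 1 + 1 + 1 = 3
C(3) = 1 + C(2) + C(1) = 1 + 3 + 1 = 5
C(4) = 1 + C(3) + C(2) = 1 + 5 + 3 = 9
C(5) = 1 + C(4) + C(3) = 1 + 9 + 5 = 15
C(6) = 1 + C(5) + C(4) = 1 + 15 + 9 = 25
C(7) = 1 + C(6) + C(5) = 1 + 25 + 15 = 41
C(8) = 1 + C(7) + C(6) = 1 + 41 + 25 = 67
C(9) = 1 + C(8) + C(7) = 1 + 67 + 41 = 109

109


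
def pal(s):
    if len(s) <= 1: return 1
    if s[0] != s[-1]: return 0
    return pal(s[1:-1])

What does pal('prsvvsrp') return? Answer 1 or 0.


pal('prsvvsrp'): s[0]='p' == s[-1]='p' -> check pal('rsvvsr')
pal('rsvvsr'): s[0]='r' == s[-1]='r' -> check pal('svvs')
pal('svvs'): s[0]='s' == s[-1]='s' -> check pal('vv')
pal('vv'): s[0]='v' == s[-1]='v' -> check pal('')
pal(''): len <= 1 -> return 1  (base case)
Result: 1 (palindrome)

1


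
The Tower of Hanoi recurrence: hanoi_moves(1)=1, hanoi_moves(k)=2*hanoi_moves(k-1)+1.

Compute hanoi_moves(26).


hanoi_moves(26) = 2 * hanoi_moves(25) + 1
hanoi_moves(25) = 2 * hanoi_moves(24) + 1
hanoi_moves(24) = 2 * hanoi_moves(23) + 1
hanoi_moves(23) = 2 * hanoi_moves(22) + 1
hanoi_moves(22) = 2 * hanoi_moves(21) + 1
hanoi_moves(21) = 2 * hanoi_moves(20) + 1
hanoi_moves(20) = 2 * hanoi_moves(19) + 1
hanoi_moves(19) = 2 * hanoi_moves(18) + 1
hanoi_moves(18) = 2 * hanoi_moves(17) + 1
hanoi_moves(17) = 2 * hanoi_moves(16) + 1
hanoi_moves(16) = 2 * hanoi_moves(15) + 1
hanoi_moves(15) = 2 * hanoi_moves(14) + 1
hanoi_moves(14) = 2 * hanoi_moves(13) + 1
hanoi_moves(13) = 2 * hanoi_moves(12) + 1
hanoi_moves(12) = 2 * hanoi_moves(11) + 1
hanoi_moves(11) = 2 * hanoi_moves(10) + 1
hanoi_moves(10) = 2 * hanoi_moves(9) + 1
hanoi_moves(9) = 2 * hanoi_moves(8) + 1
hanoi_moves(8) = 2 * hanoi_moves(7) + 1
hanoi_moves(7) = 2 * hanoi_moves(6) + 1
hanoi_moves(6) = 2 * hanoi_moves(5) + 1
hanoi_moves(5) = 2 * hanoi_moves(4) + 1
hanoi_moves(4) = 2 * hanoi_moves(3) + 1
hanoi_moves(3) = 2 * hanoi_moves(2) + 1
hanoi_moves(2) = 2 * hanoi_moves(1) + 1
hanoi_moves(1) = 1  (base case)
hanoi_moves(2) = 2 * 1 + 1 = 3
hanoi_moves(3) = 2 * 3 + 1 = 7
hanoi_moves(4) = 2 * 7 + 1 = 15
hanoi_moves(5) = 2 * 15 + 1 = 31
hanoi_moves(6) = 2 * 31 + 1 = 63
hanoi_moves(7) = 2 * 63 + 1 = 127
hanoi_moves(8) = 2 * 127 + 1 = 255
hanoi_moves(9) = 2 * 255 + 1 = 511
hanoi_moves(10) = 2 * 511 + 1 = 1023
hanoi_moves(11) = 2 * 1023 + 1 = 2047
hanoi_moves(12) = 2 * 2047 + 1 = 4095
hanoi_moves(13) = 2 * 4095 + 1 = 8191
hanoi_moves(14) = 2 * 8191 + 1 = 16383
hanoi_moves(15) = 2 * 16383 + 1 = 32767
hanoi_moves(16) = 2 * 32767 + 1 = 65535
hanoi_moves(17) = 2 * 65535 + 1 = 131071
hanoi_moves(18) = 2 * 131071 + 1 = 262143
hanoi_moves(19) = 2 * 262143 + 1 = 524287
hanoi_moves(20) = 2 * 524287 + 1 = 1048575
hanoi_moves(21) = 2 * 1048575 + 1 = 2097151
hanoi_moves(22) = 2 * 2097151 + 1 = 4194303
hanoi_moves(23) = 2 * 4194303 + 1 = 8388607
hanoi_moves(24) = 2 * 8388607 + 1 = 16777215
hanoi_moves(25) = 2 * 16777215 + 1 = 33554431
hanoi_moves(26) = 2 * 33554431 + 1 = 67108863

67108863


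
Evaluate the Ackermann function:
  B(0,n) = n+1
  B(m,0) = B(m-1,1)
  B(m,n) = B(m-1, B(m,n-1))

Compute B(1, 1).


B(1, 1) = B(0, B(1, 0))
  B(1, 0) = B(0, 1)
    B(0, 1) = 2
  = B(0, 2)
  B(0, 2) = 3
Result: B(1, 1) = 3

3


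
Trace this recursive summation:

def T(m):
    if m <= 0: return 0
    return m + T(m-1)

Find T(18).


T(18)
= 18 + 17 + 16 + 15 + 14 + 13 + 12 + 11 + 10 + 9 + 8 + 7 + 6 + 5 + 4 + 3 + 2 + 1 + T(0)
= 18 + 17 + 16 + 15 + 14 + 13 + 12 + 11 + 10 + 9 + 8 + 7 + 6 + 5 + 4 + 3 + 2 + 1 + 0
= 171

171


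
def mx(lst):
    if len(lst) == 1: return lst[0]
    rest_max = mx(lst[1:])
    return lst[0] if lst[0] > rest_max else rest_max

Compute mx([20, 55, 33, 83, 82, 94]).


mx([20, 55, 33, 83, 82, 94]): compare 20 with mx([55, 33, 83, 82, 94])
mx([55, 33, 83, 82, 94]): compare 55 with mx([33, 83, 82, 94])
mx([33, 83, 82, 94]): compare 33 with mx([83, 82, 94])
mx([83, 82, 94]): compare 83 with mx([82, 94])
mx([82, 94]): compare 82 with mx([94])
mx([94]) = 94  (base case)
Compare 82 with 94 -> 94
Compare 83 with 94 -> 94
Compare 33 with 94 -> 94
Compare 55 with 94 -> 94
Compare 20 with 94 -> 94

94


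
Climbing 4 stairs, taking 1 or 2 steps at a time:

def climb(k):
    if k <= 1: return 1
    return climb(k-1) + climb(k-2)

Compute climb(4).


Building up from base cases:
climb(0) = 1
climb(1) = 1
climb(2) = climb(1) + climb(0) = 1 + 1 = 2
climb(3) = climb(2) + climb(1) = 2 + 1 = 3
climb(4) = climb(3) + climb(2) = 3 + 2 = 5

5


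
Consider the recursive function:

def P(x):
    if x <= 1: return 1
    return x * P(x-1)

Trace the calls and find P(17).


P(17)
= 17 * P(16)
= 17 * 16 * P(15)
= 17 * 16 * 15 * P(14)
= 17 * 16 * 15 * 14 * P(13)
= 17 * 16 * 15 * 14 * 13 * P(12)
= 17 * 16 * 15 * 14 * 13 * 12 * P(11)
= 17 * 16 * 15 * 14 * 13 * 12 * 11 * P(10)
= 17 * 16 * 15 * 14 * 13 * 12 * 11 * 10 * P(9)
= 17 * 16 * 15 * 14 * 13 * 12 * 11 * 10 * 9 * P(8)
= 17 * 16 * 15 * 14 * 13 * 12 * 11 * 10 * 9 * 8 * P(7)
= 17 * 16 * 15 * 14 * 13 * 12 * 11 * 10 * 9 * 8 * 7 * P(6)
= 17 * 16 * 15 * 14 * 13 * 12 * 11 * 10 * 9 * 8 * 7 * 6 * P(5)
= 17 * 16 * 15 * 14 * 13 * 12 * 11 * 10 * 9 * 8 * 7 * 6 * 5 * P(4)
= 17 * 16 * 15 * 14 * 13 * 12 * 11 * 10 * 9 * 8 * 7 * 6 * 5 * 4 * P(3)
= 17 * 16 * 15 * 14 * 13 * 12 * 11 * 10 * 9 * 8 * 7 * 6 * 5 * 4 * 3 * P(2)
= 17 * 16 * 15 * 14 * 13 * 12 * 11 * 10 * 9 * 8 * 7 * 6 * 5 * 4 * 3 * 2 * P(1)
= 17 * 16 * 15 * 14 * 13 * 12 * 11 * 10 * 9 * 8 * 7 * 6 * 5 * 4 * 3 * 2 * 1
= 355687428096000

355687428096000
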